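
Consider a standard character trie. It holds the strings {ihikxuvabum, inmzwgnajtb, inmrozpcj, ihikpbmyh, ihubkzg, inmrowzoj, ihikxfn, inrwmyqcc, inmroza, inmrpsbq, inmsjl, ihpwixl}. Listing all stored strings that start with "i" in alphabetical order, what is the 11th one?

inmzwgnajtb

Filter for "i…" and sort: "ihikpbmyh", "ihikxfn", "ihikxuvabum", "ihpwixl", "ihubkzg", "inmrowzoj", "inmroza", "inmrozpcj", "inmrpsbq", "inmsjl", "inmzwgnajtb", "inrwmyqcc"
Position 11: inmzwgnajtb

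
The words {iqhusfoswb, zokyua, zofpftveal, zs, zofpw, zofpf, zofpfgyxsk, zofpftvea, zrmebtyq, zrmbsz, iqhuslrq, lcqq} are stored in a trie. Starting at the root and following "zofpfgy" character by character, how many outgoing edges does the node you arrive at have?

The children of the "zofpfgy" node are the distinct next characters among strings starting with "zofpfgy".
Distinct next characters after "zofpfgy": x.
That node has 1 child edge.

1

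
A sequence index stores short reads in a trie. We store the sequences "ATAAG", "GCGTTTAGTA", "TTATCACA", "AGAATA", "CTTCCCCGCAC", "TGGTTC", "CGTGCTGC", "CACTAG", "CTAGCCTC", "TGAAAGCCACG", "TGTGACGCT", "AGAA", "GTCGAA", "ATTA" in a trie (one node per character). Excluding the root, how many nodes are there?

85

Count nodes per top-level branch (shared prefixes stored once):
  'A'-branch (AGAA, AGAATA, ATAAG, ATTA): 12 nodes
  'C'-branch (CACTAG, CGTGCTGC, CTAGCCTC, CTTCCCCGCAC): 29 nodes
  'G'-branch (GCGTTTAGTA, GTCGAA): 15 nodes
  'T'-branch (TGAAAGCCACG, TGGTTC, TGTGACGCT, TTATCACA): 29 nodes
Sum: 85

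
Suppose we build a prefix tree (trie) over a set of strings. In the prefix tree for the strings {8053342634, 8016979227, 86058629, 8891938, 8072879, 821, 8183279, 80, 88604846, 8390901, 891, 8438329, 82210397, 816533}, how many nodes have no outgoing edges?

13

A leaf is a node with no children — equivalently, the end of a word that is not a proper prefix of any other stored word.
Those words: "8016979227", "8053342634", "8072879", "816533", "8183279", "821", "82210397", "8390901", "8438329", "86058629", "88604846", "8891938", "891"
Leaf count: 13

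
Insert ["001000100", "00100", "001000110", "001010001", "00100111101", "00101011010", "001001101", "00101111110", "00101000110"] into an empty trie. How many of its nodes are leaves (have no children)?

7

Leaves are exactly the stored words that no other stored word extends.
Those words: "001000100", "001000110", "001001101", "00100111101", "00101000110", "00101011010", "00101111110"
Leaf count: 7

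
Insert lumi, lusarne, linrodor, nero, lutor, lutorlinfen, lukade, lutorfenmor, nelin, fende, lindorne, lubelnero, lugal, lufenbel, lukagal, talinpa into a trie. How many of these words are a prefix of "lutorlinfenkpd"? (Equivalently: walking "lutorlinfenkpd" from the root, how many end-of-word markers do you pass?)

2

Walk "lutorlinfenkpd" from the root; an end-of-word marker is hit whenever a stored word is a prefix of "lutorlinfenkpd".
Prefixes of the query that are stored words: "lutor", "lutorlinfen"
Count: 2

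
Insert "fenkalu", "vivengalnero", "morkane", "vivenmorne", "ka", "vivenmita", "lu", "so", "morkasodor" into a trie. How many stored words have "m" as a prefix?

2

Walk to "m"; the words in its subtree are exactly those with that prefix.
Matches: "morkane", "morkasodor"
Count: 2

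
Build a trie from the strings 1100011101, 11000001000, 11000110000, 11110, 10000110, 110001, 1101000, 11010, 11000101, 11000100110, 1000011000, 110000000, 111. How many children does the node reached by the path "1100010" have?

Follow the path "1100010" to its node, then look at its outgoing edges.
Characters that immediately follow "1100010" among the stored strings: {0, 1}.
That node has 2 child edges.

2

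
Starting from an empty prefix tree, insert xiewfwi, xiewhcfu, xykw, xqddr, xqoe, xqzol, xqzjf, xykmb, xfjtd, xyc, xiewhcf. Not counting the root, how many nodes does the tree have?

Count nodes per top-level branch (shared prefixes stored once):
  'x'-branch (xfjtd, xiewfwi, xiewhcf, xiewhcfu, xqddr, xqoe, xqzjf, xqzol, xyc, xykmb, xykw): 32 nodes
Sum: 32

32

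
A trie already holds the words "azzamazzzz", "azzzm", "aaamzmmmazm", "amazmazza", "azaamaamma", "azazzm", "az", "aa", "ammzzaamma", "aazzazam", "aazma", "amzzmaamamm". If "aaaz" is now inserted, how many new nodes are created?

1

The longest prefix of "aaaz" already in the trie is "aaa" (length 3).
New nodes needed: |"aaaz"| − 3 = 4 − 3 = 1.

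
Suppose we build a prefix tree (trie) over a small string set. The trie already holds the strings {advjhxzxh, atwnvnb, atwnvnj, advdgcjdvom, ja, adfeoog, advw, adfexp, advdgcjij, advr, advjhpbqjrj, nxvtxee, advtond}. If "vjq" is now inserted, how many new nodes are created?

No existing word starts with "v", so every character of "vjq" needs a new node.
3 − 0 = 3 new nodes.

3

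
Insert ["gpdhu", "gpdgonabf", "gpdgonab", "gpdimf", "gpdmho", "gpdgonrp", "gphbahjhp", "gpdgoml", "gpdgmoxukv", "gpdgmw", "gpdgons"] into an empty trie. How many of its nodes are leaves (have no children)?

A leaf is a node with no children — equivalently, the end of a word that is not a proper prefix of any other stored word.
Those words: "gpdgmoxukv", "gpdgmw", "gpdgoml", "gpdgonabf", "gpdgonrp", "gpdgons", "gpdhu", "gpdimf", "gpdmho", "gphbahjhp"
Leaf count: 10

10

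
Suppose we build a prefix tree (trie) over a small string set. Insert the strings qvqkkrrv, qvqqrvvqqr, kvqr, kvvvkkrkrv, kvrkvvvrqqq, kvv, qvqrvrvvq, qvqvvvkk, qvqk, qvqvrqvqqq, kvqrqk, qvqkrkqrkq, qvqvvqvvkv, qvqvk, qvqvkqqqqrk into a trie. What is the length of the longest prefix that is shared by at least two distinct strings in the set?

5

The deepest shared node is where two words last agree before diverging.
"qvqvk" and "qvqvkqqqqrk" agree on "qvqvk" (5 characters) before diverging; nothing deeper is shared.
Longest shared-prefix length: 5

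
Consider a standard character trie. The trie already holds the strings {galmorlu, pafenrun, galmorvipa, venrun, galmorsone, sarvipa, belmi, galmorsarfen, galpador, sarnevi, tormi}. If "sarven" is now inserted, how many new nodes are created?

The longest prefix of "sarven" already in the trie is "sarv" (length 4).
Each of the 2 remaining characters creates one node.

2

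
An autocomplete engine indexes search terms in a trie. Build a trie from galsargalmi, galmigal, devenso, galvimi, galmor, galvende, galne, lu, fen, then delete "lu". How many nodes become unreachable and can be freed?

After clearing the end-marker at "lu", prune upward until reaching a node still needed by another word.
No other word shares any prefix with "lu", so all 2 of its nodes go.
Nodes removed: 2

2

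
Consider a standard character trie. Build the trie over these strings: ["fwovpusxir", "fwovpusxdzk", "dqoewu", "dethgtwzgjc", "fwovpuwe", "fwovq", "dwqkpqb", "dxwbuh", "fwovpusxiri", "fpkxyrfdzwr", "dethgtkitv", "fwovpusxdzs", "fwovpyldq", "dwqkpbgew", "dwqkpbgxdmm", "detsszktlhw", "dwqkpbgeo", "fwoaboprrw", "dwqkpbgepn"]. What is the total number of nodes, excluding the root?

89

Insert word by word; a character creates a node only if that edge doesn't already exist:
  "fwovpusxir" → 10 new (f, w, o, v, p, u, s, x, i, r)
  "fwovpusxdzk" → prefix "fwovpusx" already present; 3 new (d, z, k)
  "dqoewu" → 6 new (d, q, o, e, w, u)
  "dethgtwzgjc" → prefix "d" already present; 10 new (e, t, h, g, t, w, z, g, j, c)
  "fwovpuwe" → prefix "fwovpu" already present; 2 new (w, e)
  "fwovq" → prefix "fwov" already present; 1 new (q)
  "dwqkpqb" → prefix "d" already present; 6 new (w, q, k, p, q, b)
  "dxwbuh" → prefix "d" already present; 5 new (x, w, b, u, h)
  "fwovpusxiri" → prefix "fwovpusxir" already present; 1 new (i)
  "fpkxyrfdzwr" → prefix "f" already present; 10 new (p, k, x, y, r, f, d, z, w, r)
  "dethgtkitv" → prefix "dethgt" already present; 4 new (k, i, t, v)
  "fwovpusxdzs" → prefix "fwovpusxdz" already present; 1 new (s)
  "fwovpyldq" → prefix "fwovp" already present; 4 new (y, l, d, q)
  "dwqkpbgew" → prefix "dwqkp" already present; 4 new (b, g, e, w)
  "dwqkpbgxdmm" → prefix "dwqkpbg" already present; 4 new (x, d, m, m)
  "detsszktlhw" → prefix "det" already present; 8 new (s, s, z, k, t, l, h, w)
  "dwqkpbgeo" → prefix "dwqkpbge" already present; 1 new (o)
  "fwoaboprrw" → prefix "fwo" already present; 7 new (a, b, o, p, r, r, w)
  "dwqkpbgepn" → prefix "dwqkpbge" already present; 2 new (p, n)
Total nodes = 10 + 3 + 6 + 10 + 2 + 1 + 6 + 5 + 1 + 10 + 4 + 1 + 4 + 4 + 4 + 8 + 1 + 7 + 2 = 89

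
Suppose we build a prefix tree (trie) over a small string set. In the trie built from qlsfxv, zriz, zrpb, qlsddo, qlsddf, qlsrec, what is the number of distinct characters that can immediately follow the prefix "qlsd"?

1

The children of the "qlsd" node are the distinct next characters among strings starting with "qlsd".
Characters that immediately follow "qlsd" among the stored strings: {d}.
That node has 1 child edge.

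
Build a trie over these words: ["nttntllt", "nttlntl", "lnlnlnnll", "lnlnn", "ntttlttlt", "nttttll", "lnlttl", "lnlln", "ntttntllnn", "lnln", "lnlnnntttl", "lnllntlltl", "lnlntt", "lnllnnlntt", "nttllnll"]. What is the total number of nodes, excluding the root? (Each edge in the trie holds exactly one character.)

Trace insertions, counting only characters that open a new branch:
  "nttntllt" → 8 new (n, t, t, n, t, l, l, t)
  "nttlntl" → prefix "ntt" already present; 4 new (l, n, t, l)
  "lnlnlnnll" → 9 new (l, n, l, n, l, n, n, l, l)
  "lnlnn" → prefix "lnln" already present; 1 new (n)
  "ntttlttlt" → prefix "ntt" already present; 6 new (t, l, t, t, l, t)
  "nttttll" → prefix "nttt" already present; 3 new (t, l, l)
  "lnlttl" → prefix "lnl" already present; 3 new (t, t, l)
  "lnlln" → prefix "lnl" already present; 2 new (l, n)
  "ntttntllnn" → prefix "nttt" already present; 6 new (n, t, l, l, n, n)
  "lnln" → prefix "lnln" already present; 0 new (none)
  "lnlnnntttl" → prefix "lnlnn" already present; 5 new (n, t, t, t, l)
  "lnllntlltl" → prefix "lnlln" already present; 5 new (t, l, l, t, l)
  "lnlntt" → prefix "lnln" already present; 2 new (t, t)
  "lnllnnlntt" → prefix "lnlln" already present; 5 new (n, l, n, t, t)
  "nttllnll" → prefix "nttl" already present; 4 new (l, n, l, l)
Total nodes = 8 + 4 + 9 + 1 + 6 + 3 + 3 + 2 + 6 + 0 + 5 + 5 + 2 + 5 + 4 = 63

63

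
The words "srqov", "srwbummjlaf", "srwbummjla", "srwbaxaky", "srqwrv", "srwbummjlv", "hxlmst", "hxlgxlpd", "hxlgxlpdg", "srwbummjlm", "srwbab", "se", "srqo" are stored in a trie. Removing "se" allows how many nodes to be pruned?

1

After clearing the end-marker at "se", prune upward until reaching a node still needed by another word.
The suffix "e" (1 node) is used only by "se"; the node for "s" still has the child "r", so pruning stops there.
Nodes removed: 1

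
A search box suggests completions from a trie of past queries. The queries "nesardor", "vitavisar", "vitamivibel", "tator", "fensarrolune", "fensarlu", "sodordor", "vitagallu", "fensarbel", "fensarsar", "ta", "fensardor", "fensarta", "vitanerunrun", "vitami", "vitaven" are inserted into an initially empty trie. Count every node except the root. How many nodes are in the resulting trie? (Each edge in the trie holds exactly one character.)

Insert word by word; a character creates a node only if that edge doesn't already exist:
  "nesardor" → 8 new (n, e, s, a, r, d, o, r)
  "vitavisar" → 9 new (v, i, t, a, v, i, s, a, r)
  "vitamivibel" → prefix "vita" already present; 7 new (m, i, v, i, b, e, l)
  "tator" → 5 new (t, a, t, o, r)
  "fensarrolune" → 12 new (f, e, n, s, a, r, r, o, l, u, n, e)
  "fensarlu" → prefix "fensar" already present; 2 new (l, u)
  "sodordor" → 8 new (s, o, d, o, r, d, o, r)
  "vitagallu" → prefix "vita" already present; 5 new (g, a, l, l, u)
  "fensarbel" → prefix "fensar" already present; 3 new (b, e, l)
  "fensarsar" → prefix "fensar" already present; 3 new (s, a, r)
  "ta" → prefix "ta" already present; 0 new (none)
  "fensardor" → prefix "fensar" already present; 3 new (d, o, r)
  "fensarta" → prefix "fensar" already present; 2 new (t, a)
  "vitanerunrun" → prefix "vita" already present; 8 new (n, e, r, u, n, r, u, n)
  "vitami" → prefix "vitami" already present; 0 new (none)
  "vitaven" → prefix "vitav" already present; 2 new (e, n)
Total nodes = 8 + 9 + 7 + 5 + 12 + 2 + 8 + 5 + 3 + 3 + 0 + 3 + 2 + 8 + 0 + 2 = 77

77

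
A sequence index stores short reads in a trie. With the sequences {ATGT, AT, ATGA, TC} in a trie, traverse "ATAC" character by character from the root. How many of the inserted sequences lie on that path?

1

Traverse "ATAC" character by character; count nodes along the way that are marked as word ends.
Prefixes of the query that are stored words: "AT"
Count: 1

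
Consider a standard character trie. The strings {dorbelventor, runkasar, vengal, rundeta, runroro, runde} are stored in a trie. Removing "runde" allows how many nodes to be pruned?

0

Walk "runde" from the leaf back toward the root, removing each node that no remaining word uses.
Every node on "runde" is still needed (e.g. by "rundeta"), so nothing is freed.
Nodes removed: 0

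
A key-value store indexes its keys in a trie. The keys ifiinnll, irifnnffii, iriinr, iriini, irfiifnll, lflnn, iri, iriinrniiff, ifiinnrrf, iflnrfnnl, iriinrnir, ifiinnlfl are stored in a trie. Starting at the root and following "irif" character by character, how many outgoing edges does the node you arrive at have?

Follow the path "irif" to its node, then look at its outgoing edges.
Distinct next characters after "irif": n.
That node has 1 child edge.

1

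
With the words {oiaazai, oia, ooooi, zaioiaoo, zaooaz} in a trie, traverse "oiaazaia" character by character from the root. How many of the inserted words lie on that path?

2

Traverse "oiaazaia" character by character; count nodes along the way that are marked as word ends.
Prefixes of the query that are stored words: "oia", "oiaazai"
Count: 2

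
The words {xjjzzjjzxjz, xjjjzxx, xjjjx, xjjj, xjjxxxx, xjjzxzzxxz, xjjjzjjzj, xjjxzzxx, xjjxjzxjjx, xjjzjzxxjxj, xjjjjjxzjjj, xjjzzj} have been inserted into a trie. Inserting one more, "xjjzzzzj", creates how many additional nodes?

3

Walking "xjjzzzzj" from the root, the first 5 characters ("xjjzz") follow existing edges; "z" is the first miss.
Each of the 3 remaining characters creates one node.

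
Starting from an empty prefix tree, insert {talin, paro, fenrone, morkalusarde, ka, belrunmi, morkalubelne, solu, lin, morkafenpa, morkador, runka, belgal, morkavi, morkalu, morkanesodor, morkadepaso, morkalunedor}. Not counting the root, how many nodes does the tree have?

Count nodes per top-level branch (shared prefixes stored once):
  'b'-branch (belgal, belrunmi): 11 nodes
  'f'-branch (fenrone): 7 nodes
  'k'-branch (ka): 2 nodes
  'l'-branch (lin): 3 nodes
  'm'-branch (morkadepaso, morkador, morkafenpa, morkalu, morkalubelne, morkalunedor, morkalusarde, morkanesodor, morkavi): 44 nodes
  'p'-branch (paro): 4 nodes
  'r'-branch (runka): 5 nodes
  's'-branch (solu): 4 nodes
  't'-branch (talin): 5 nodes
Sum: 85

85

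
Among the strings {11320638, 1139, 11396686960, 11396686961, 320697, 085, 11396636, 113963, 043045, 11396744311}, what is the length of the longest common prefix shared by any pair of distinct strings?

10

Equivalently: take the maximum, over all pairs, of their longest common prefix length.
e.g. "11396686960" and "11396686961" share the prefix "1139668696" of length 10; no pair shares a longer one.
Longest shared-prefix length: 10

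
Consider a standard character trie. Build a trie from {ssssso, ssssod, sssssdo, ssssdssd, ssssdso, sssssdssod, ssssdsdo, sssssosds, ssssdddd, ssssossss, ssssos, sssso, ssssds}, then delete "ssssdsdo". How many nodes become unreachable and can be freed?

2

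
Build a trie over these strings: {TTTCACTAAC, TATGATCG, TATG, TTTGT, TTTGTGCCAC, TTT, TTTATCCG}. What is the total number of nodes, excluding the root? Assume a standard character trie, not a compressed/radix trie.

Count nodes per top-level branch (shared prefixes stored once):
  'T'-branch (TATG, TATGATCG, TTT, TTTATCCG, TTTCACTAAC, TTTGT, TTTGTGCCAC): 29 nodes
Sum: 29

29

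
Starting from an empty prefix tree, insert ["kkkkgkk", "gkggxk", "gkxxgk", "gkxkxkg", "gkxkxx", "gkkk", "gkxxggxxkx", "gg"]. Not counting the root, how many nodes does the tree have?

30

Count nodes per top-level branch (shared prefixes stored once):
  'g'-branch (gg, gkggxk, gkkk, gkxkxkg, gkxkxx, gkxxggxxkx, gkxxgk): 23 nodes
  'k'-branch (kkkkgkk): 7 nodes
Sum: 30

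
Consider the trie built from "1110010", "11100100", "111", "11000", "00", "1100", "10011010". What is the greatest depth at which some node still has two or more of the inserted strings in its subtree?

7

Equivalently: take the maximum, over all pairs, of their longest common prefix length.
e.g. "1110010" and "11100100" share the prefix "1110010" of length 7; no pair shares a longer one.
Longest shared-prefix length: 7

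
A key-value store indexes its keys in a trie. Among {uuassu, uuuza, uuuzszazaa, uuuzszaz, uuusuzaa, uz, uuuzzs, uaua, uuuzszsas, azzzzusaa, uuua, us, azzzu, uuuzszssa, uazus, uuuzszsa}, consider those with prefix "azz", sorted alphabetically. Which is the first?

azzzu

Filter for "azz…" and sort: "azzzu", "azzzzusaa"
Position 1: azzzu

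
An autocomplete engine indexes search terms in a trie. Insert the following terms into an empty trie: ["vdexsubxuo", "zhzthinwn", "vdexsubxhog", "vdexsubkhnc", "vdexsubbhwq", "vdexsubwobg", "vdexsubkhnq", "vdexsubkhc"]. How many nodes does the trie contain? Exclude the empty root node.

36

For each word, the new-node count is its length minus the longest prefix already in the trie:
  "vdexsubxuo" → 10 new (v, d, e, x, s, u, b, x, u, o)
  "zhzthinwn" → 9 new (z, h, z, t, h, i, n, w, n)
  "vdexsubxhog" → prefix "vdexsubx" already present; 3 new (h, o, g)
  "vdexsubkhnc" → prefix "vdexsub" already present; 4 new (k, h, n, c)
  "vdexsubbhwq" → prefix "vdexsub" already present; 4 new (b, h, w, q)
  "vdexsubwobg" → prefix "vdexsub" already present; 4 new (w, o, b, g)
  "vdexsubkhnq" → prefix "vdexsubkhn" already present; 1 new (q)
  "vdexsubkhc" → prefix "vdexsubkh" already present; 1 new (c)
Total nodes = 10 + 9 + 3 + 4 + 4 + 4 + 1 + 1 = 36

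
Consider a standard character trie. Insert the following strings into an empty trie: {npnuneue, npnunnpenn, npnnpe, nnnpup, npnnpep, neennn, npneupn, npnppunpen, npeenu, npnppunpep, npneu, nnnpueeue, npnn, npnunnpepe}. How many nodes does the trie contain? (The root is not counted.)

49

For each word, the new-node count is its length minus the longest prefix already in the trie:
  "npnuneue" → 8 new (n, p, n, u, n, e, u, e)
  "npnunnpenn" → prefix "npnun" already present; 5 new (n, p, e, n, n)
  "npnnpe" → prefix "npn" already present; 3 new (n, p, e)
  "nnnpup" → prefix "n" already present; 5 new (n, n, p, u, p)
  "npnnpep" → prefix "npnnpe" already present; 1 new (p)
  "neennn" → prefix "n" already present; 5 new (e, e, n, n, n)
  "npneupn" → prefix "npn" already present; 4 new (e, u, p, n)
  "npnppunpen" → prefix "npn" already present; 7 new (p, p, u, n, p, e, n)
  "npeenu" → prefix "np" already present; 4 new (e, e, n, u)
  "npnppunpep" → prefix "npnppunpe" already present; 1 new (p)
  "npneu" → prefix "npneu" already present; 0 new (none)
  "nnnpueeue" → prefix "nnnpu" already present; 4 new (e, e, u, e)
  "npnn" → prefix "npnn" already present; 0 new (none)
  "npnunnpepe" → prefix "npnunnpe" already present; 2 new (p, e)
Total nodes = 8 + 5 + 3 + 5 + 1 + 5 + 4 + 7 + 4 + 1 + 0 + 4 + 0 + 2 = 49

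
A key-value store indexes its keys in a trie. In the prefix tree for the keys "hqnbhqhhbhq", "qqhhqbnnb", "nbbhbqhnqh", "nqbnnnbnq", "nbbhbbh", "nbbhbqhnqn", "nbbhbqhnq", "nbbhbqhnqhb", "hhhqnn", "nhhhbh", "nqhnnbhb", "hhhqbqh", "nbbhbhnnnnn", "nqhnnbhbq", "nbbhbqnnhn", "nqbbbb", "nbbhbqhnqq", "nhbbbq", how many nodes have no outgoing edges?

15

Leaves are exactly the stored words that no other stored word extends.
Those words: "hhhqbqh", "hhhqnn", "hqnbhqhhbhq", "nbbhbbh", "nbbhbhnnnnn", "nbbhbqhnqhb", "nbbhbqhnqn", "nbbhbqhnqq", "nbbhbqnnhn", "nhbbbq", "nhhhbh", "nqbbbb", "nqbnnnbnq", "nqhnnbhbq", "qqhhqbnnb"
Leaf count: 15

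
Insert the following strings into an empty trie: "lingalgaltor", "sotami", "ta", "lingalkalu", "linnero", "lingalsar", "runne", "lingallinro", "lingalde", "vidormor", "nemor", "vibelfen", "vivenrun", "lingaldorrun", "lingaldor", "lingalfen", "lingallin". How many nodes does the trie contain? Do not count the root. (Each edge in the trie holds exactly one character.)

76

Insert word by word; a character creates a node only if that edge doesn't already exist:
  "lingalgaltor" → 12 new (l, i, n, g, a, l, g, a, l, t, o, r)
  "sotami" → 6 new (s, o, t, a, m, i)
  "ta" → 2 new (t, a)
  "lingalkalu" → prefix "lingal" already present; 4 new (k, a, l, u)
  "linnero" → prefix "lin" already present; 4 new (n, e, r, o)
  "lingalsar" → prefix "lingal" already present; 3 new (s, a, r)
  "runne" → 5 new (r, u, n, n, e)
  "lingallinro" → prefix "lingal" already present; 5 new (l, i, n, r, o)
  "lingalde" → prefix "lingal" already present; 2 new (d, e)
  "vidormor" → 8 new (v, i, d, o, r, m, o, r)
  "nemor" → 5 new (n, e, m, o, r)
  "vibelfen" → prefix "vi" already present; 6 new (b, e, l, f, e, n)
  "vivenrun" → prefix "vi" already present; 6 new (v, e, n, r, u, n)
  "lingaldorrun" → prefix "lingald" already present; 5 new (o, r, r, u, n)
  "lingaldor" → prefix "lingaldor" already present; 0 new (none)
  "lingalfen" → prefix "lingal" already present; 3 new (f, e, n)
  "lingallin" → prefix "lingallin" already present; 0 new (none)
Total nodes = 12 + 6 + 2 + 4 + 4 + 3 + 5 + 5 + 2 + 8 + 5 + 6 + 6 + 5 + 0 + 3 + 0 = 76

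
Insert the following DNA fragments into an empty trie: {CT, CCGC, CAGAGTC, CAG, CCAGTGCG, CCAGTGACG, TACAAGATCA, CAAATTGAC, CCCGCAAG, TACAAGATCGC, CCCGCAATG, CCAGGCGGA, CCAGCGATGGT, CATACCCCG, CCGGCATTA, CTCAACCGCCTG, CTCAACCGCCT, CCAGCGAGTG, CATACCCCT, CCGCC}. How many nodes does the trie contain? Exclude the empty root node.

Count nodes per top-level branch (shared prefixes stored once):
  'C'-branch (CAAATTGAC, CAG, CAGAGTC, CATACCCCG, CATACCCCT, CCAGCGAGTG, CCAGCGATGGT, CCAGGCGGA, CCAGTGACG, CCAGTGCG, CCCGCAAG, CCCGCAATG, CCGC, CCGCC, CCGGCATTA, CT, CTCAACCGCCT, CTCAACCGCCTG): 75 nodes
  'T'-branch (TACAAGATCA, TACAAGATCGC): 12 nodes
Sum: 87

87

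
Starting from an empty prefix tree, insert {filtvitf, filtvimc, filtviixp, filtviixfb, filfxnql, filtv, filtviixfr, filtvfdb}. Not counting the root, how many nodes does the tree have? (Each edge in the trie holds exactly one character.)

Trace insertions, counting only characters that open a new branch:
  "filtvitf" → 8 new (f, i, l, t, v, i, t, f)
  "filtvimc" → prefix "filtvi" already present; 2 new (m, c)
  "filtviixp" → prefix "filtvi" already present; 3 new (i, x, p)
  "filtviixfb" → prefix "filtviix" already present; 2 new (f, b)
  "filfxnql" → prefix "fil" already present; 5 new (f, x, n, q, l)
  "filtv" → prefix "filtv" already present; 0 new (none)
  "filtviixfr" → prefix "filtviixf" already present; 1 new (r)
  "filtvfdb" → prefix "filtv" already present; 3 new (f, d, b)
Total nodes = 8 + 2 + 3 + 2 + 5 + 0 + 1 + 3 = 24

24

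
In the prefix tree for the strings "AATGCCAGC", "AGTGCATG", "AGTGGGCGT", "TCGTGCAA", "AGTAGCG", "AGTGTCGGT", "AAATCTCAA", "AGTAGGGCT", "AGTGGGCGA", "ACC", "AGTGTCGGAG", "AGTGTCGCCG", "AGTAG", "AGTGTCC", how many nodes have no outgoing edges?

13

A leaf is a node with no children — equivalently, the end of a word that is not a proper prefix of any other stored word.
Those words: "AAATCTCAA", "AATGCCAGC", "ACC", "AGTAGCG", "AGTAGGGCT", "AGTGCATG", "AGTGGGCGA", "AGTGGGCGT", "AGTGTCC", "AGTGTCGCCG", "AGTGTCGGAG", "AGTGTCGGT", "TCGTGCAA"
Leaf count: 13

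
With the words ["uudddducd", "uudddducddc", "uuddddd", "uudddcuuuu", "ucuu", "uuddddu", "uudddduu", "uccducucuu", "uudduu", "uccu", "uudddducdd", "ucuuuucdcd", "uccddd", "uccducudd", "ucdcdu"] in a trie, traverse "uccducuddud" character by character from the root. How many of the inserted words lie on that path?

Traverse "uccducuddud" character by character; count nodes along the way that are marked as word ends.
Prefixes of the query that are stored words: "uccducudd"
Count: 1

1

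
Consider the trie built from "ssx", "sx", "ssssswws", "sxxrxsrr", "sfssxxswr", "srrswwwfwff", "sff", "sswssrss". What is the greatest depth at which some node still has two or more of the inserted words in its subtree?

Equivalently: take the maximum, over all pairs, of their longest common prefix length.
e.g. "sff" and "sfssxxswr" share the prefix "sf" of length 2; no pair shares a longer one.
Longest shared-prefix length: 2

2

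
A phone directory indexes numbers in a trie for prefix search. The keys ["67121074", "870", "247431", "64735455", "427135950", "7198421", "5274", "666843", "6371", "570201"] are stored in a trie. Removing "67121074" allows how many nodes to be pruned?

A node on "67121074"'s path can go only if nothing else ends at it or branches off below it.
The suffix "7121074" (7 nodes) is used only by "67121074"; the node for "6" still has the child "4", so pruning stops there.
Nodes removed: 7

7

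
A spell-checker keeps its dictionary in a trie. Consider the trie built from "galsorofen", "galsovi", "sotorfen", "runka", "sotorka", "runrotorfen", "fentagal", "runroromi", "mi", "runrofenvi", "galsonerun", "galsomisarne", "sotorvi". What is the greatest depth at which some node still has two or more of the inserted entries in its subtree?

The deepest shared node is where two words last agree before diverging.
e.g. "galsomisarne" and "galsonerun" share the prefix "galso" of length 5; no pair shares a longer one.
Longest shared-prefix length: 5

5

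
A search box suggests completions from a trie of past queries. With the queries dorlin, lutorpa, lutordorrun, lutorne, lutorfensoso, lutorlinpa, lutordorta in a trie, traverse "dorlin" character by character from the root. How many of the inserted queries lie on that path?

1

Check each prefix of "dorlin" against the stored set — each match is an end-marker on the path.
Prefixes of the query that are stored words: "dorlin"
Count: 1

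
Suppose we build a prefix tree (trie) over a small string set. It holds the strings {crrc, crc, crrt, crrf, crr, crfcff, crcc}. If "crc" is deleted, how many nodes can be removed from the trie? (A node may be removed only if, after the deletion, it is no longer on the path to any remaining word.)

0

Walk "crc" from the leaf back toward the root, removing each node that no remaining word uses.
Every node on "crc" is still needed (e.g. by "crcc"), so nothing is freed.
Nodes removed: 0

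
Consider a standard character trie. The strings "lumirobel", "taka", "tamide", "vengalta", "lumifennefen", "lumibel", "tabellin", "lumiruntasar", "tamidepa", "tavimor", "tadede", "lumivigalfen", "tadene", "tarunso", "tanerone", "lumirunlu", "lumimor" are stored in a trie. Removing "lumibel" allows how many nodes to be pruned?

3

A node on "lumibel"'s path can go only if nothing else ends at it or branches off below it.
The suffix "bel" (3 nodes) is used only by "lumibel"; the node for "lumi" still has the child "r", so pruning stops there.
Nodes removed: 3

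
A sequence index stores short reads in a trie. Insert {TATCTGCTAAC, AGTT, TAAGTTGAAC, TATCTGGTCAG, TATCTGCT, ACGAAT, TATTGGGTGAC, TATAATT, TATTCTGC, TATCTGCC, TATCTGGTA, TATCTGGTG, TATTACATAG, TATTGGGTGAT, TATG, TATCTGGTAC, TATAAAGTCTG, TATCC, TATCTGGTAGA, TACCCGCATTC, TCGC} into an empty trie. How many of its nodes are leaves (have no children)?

19

Leaves are exactly the stored words that no other stored word extends.
Those words: "ACGAAT", "AGTT", "TAAGTTGAAC", "TACCCGCATTC", "TATAAAGTCTG", "TATAATT", "TATCC", "TATCTGCC", "TATCTGCTAAC", "TATCTGGTAC", "TATCTGGTAGA", "TATCTGGTCAG", "TATCTGGTG", "TATG", "TATTACATAG", "TATTCTGC", "TATTGGGTGAC", "TATTGGGTGAT", "TCGC"
Leaf count: 19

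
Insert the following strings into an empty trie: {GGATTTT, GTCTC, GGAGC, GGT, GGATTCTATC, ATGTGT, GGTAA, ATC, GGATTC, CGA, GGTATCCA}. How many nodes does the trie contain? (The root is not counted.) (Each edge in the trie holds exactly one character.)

35

For each word, the new-node count is its length minus the longest prefix already in the trie:
  "GGATTTT" → 7 new (G, G, A, T, T, T, T)
  "GTCTC" → prefix "G" already present; 4 new (T, C, T, C)
  "GGAGC" → prefix "GGA" already present; 2 new (G, C)
  "GGT" → prefix "GG" already present; 1 new (T)
  "GGATTCTATC" → prefix "GGATT" already present; 5 new (C, T, A, T, C)
  "ATGTGT" → 6 new (A, T, G, T, G, T)
  "GGTAA" → prefix "GGT" already present; 2 new (A, A)
  "ATC" → prefix "AT" already present; 1 new (C)
  "GGATTC" → prefix "GGATTC" already present; 0 new (none)
  "CGA" → 3 new (C, G, A)
  "GGTATCCA" → prefix "GGTA" already present; 4 new (T, C, C, A)
Total nodes = 7 + 4 + 2 + 1 + 5 + 6 + 2 + 1 + 0 + 3 + 4 = 35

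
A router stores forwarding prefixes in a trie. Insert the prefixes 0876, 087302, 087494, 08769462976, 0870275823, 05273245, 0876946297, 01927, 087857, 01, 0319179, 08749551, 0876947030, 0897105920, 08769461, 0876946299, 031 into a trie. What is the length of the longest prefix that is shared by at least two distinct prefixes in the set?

The deepest shared node is where two words last agree before diverging.
"0876946297" and "08769462976" agree on "0876946297" (10 characters) before diverging; nothing deeper is shared.
Longest shared-prefix length: 10

10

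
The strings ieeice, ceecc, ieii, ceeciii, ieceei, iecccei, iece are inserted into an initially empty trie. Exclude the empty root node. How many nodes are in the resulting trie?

Trie structure (* marks end of a word):
(root)
├─ c
│  └─ e
│     └─ e
│        └─ c
│           ├─ c *
│           └─ i
│              └─ i
│                 └─ i *
└─ i
   └─ e
      ├─ c
      │  ├─ c
      │  │  └─ c
      │  │     └─ e
      │  │        └─ i *
      │  └─ e *
      │     └─ e
      │        └─ i *
      ├─ e
      │  └─ i
      │     └─ c
      │        └─ e *
      └─ i
         └─ i *
Counting every labelled node above: 24.

24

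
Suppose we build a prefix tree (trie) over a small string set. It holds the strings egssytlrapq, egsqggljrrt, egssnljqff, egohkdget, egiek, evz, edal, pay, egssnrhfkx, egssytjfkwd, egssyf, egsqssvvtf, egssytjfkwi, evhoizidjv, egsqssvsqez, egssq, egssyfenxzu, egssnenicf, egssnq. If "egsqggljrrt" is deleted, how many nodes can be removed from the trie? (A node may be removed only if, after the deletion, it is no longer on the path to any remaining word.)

7

A node on "egsqggljrrt"'s path can go only if nothing else ends at it or branches off below it.
The suffix "ggljrrt" (7 nodes) is used only by "egsqggljrrt"; the node for "egsq" still has the child "s", so pruning stops there.
Nodes removed: 7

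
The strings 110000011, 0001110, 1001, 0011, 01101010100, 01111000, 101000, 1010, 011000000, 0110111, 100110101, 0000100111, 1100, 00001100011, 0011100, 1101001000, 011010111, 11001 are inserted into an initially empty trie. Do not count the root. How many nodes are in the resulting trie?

78

For each word, the new-node count is its length minus the longest prefix already in the trie:
  "110000011" → 9 new (1, 1, 0, 0, 0, 0, 0, 1, 1)
  "0001110" → 7 new (0, 0, 0, 1, 1, 1, 0)
  "1001" → prefix "1" already present; 3 new (0, 0, 1)
  "0011" → prefix "00" already present; 2 new (1, 1)
  "01101010100" → prefix "0" already present; 10 new (1, 1, 0, 1, 0, 1, 0, 1, 0, 0)
  "01111000" → prefix "011" already present; 5 new (1, 1, 0, 0, 0)
  "101000" → prefix "10" already present; 4 new (1, 0, 0, 0)
  "1010" → prefix "1010" already present; 0 new (none)
  "011000000" → prefix "0110" already present; 5 new (0, 0, 0, 0, 0)
  "0110111" → prefix "01101" already present; 2 new (1, 1)
  "100110101" → prefix "1001" already present; 5 new (1, 0, 1, 0, 1)
  "0000100111" → prefix "000" already present; 7 new (0, 1, 0, 0, 1, 1, 1)
  "1100" → prefix "1100" already present; 0 new (none)
  "00001100011" → prefix "00001" already present; 6 new (1, 0, 0, 0, 1, 1)
  "0011100" → prefix "0011" already present; 3 new (1, 0, 0)
  "1101001000" → prefix "110" already present; 7 new (1, 0, 0, 1, 0, 0, 0)
  "011010111" → prefix "0110101" already present; 2 new (1, 1)
  "11001" → prefix "1100" already present; 1 new (1)
Total nodes = 9 + 7 + 3 + 2 + 10 + 5 + 4 + 0 + 5 + 2 + 5 + 7 + 0 + 6 + 3 + 7 + 2 + 1 = 78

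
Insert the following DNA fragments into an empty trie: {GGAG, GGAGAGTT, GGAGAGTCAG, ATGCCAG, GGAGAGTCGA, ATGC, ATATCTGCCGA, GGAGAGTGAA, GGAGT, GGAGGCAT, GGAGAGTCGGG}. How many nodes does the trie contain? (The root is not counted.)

39

Trie structure (* marks end of a word):
(root)
├─ A
│  └─ T
│     ├─ A
│     │  └─ T
│     │     └─ C
│     │        └─ T
│     │           └─ G
│     │              └─ C
│     │                 └─ C
│     │                    └─ G
│     │                       └─ A *
│     └─ G
│        └─ C *
│           └─ C
│              └─ A
│                 └─ G *
└─ G
   └─ G
      └─ A
         └─ G *
            ├─ A
            │  └─ G
            │     └─ T
            │        ├─ C
            │        │  ├─ A
            │        │  │  └─ G *
            │        │  └─ G
            │        │     ├─ A *
            │        │     └─ G
            │        │        └─ G *
            │        ├─ G
            │        │  └─ A
            │        │     └─ A *
            │        └─ T *
            ├─ G
            │  └─ C
            │     └─ A
            │        └─ T *
            └─ T *
Counting every labelled node above: 39.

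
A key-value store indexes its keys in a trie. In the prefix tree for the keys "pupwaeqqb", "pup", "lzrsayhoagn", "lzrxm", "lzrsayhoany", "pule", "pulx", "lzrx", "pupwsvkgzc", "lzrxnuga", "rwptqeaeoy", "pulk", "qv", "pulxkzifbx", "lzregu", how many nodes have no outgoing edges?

12

A leaf is a node with no children — equivalently, the end of a word that is not a proper prefix of any other stored word.
Those words: "lzregu", "lzrsayhoagn", "lzrsayhoany", "lzrxm", "lzrxnuga", "pule", "pulk", "pulxkzifbx", "pupwaeqqb", "pupwsvkgzc", "qv", "rwptqeaeoy"
Leaf count: 12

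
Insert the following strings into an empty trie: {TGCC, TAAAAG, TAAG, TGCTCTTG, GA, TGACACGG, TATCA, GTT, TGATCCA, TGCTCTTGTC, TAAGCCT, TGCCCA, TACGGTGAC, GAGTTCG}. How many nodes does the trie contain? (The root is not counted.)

Insert word by word; a character creates a node only if that edge doesn't already exist:
  "TGCC" → 4 new (T, G, C, C)
  "TAAAAG" → prefix "T" already present; 5 new (A, A, A, A, G)
  "TAAG" → prefix "TAA" already present; 1 new (G)
  "TGCTCTTG" → prefix "TGC" already present; 5 new (T, C, T, T, G)
  "GA" → 2 new (G, A)
  "TGACACGG" → prefix "TG" already present; 6 new (A, C, A, C, G, G)
  "TATCA" → prefix "TA" already present; 3 new (T, C, A)
  "GTT" → prefix "G" already present; 2 new (T, T)
  "TGATCCA" → prefix "TGA" already present; 4 new (T, C, C, A)
  "TGCTCTTGTC" → prefix "TGCTCTTG" already present; 2 new (T, C)
  "TAAGCCT" → prefix "TAAG" already present; 3 new (C, C, T)
  "TGCCCA" → prefix "TGCC" already present; 2 new (C, A)
  "TACGGTGAC" → prefix "TA" already present; 7 new (C, G, G, T, G, A, C)
  "GAGTTCG" → prefix "GA" already present; 5 new (G, T, T, C, G)
Total nodes = 4 + 5 + 1 + 5 + 2 + 6 + 3 + 2 + 4 + 2 + 3 + 2 + 7 + 5 = 51

51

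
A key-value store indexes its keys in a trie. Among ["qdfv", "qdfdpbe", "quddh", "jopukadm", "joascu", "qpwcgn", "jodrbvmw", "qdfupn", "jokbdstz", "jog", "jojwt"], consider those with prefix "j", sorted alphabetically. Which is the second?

jodrbvmw

Filter for "j…" and sort: "joascu", "jodrbvmw", "jog", "jojwt", "jokbdstz", "jopukadm"
The 2nd is jodrbvmw.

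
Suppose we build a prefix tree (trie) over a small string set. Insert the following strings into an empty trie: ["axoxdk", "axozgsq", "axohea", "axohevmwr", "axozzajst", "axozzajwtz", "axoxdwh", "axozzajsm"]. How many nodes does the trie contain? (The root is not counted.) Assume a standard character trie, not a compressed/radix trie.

28

For each word, the new-node count is its length minus the longest prefix already in the trie:
  "axoxdk" → 6 new (a, x, o, x, d, k)
  "axozgsq" → prefix "axo" already present; 4 new (z, g, s, q)
  "axohea" → prefix "axo" already present; 3 new (h, e, a)
  "axohevmwr" → prefix "axohe" already present; 4 new (v, m, w, r)
  "axozzajst" → prefix "axoz" already present; 5 new (z, a, j, s, t)
  "axozzajwtz" → prefix "axozzaj" already present; 3 new (w, t, z)
  "axoxdwh" → prefix "axoxd" already present; 2 new (w, h)
  "axozzajsm" → prefix "axozzajs" already present; 1 new (m)
Total nodes = 6 + 4 + 3 + 4 + 5 + 3 + 2 + 1 = 28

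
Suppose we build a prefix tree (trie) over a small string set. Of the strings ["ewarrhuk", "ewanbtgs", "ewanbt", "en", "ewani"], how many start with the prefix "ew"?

Walk to "ew"; the words in its subtree are exactly those with that prefix.
Words under "ew": ewanbt, ewanbtgs, ewani, ewarrhuk
Count: 4

4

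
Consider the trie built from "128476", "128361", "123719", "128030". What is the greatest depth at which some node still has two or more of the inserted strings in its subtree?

3

Equivalently: take the maximum, over all pairs, of their longest common prefix length.
e.g. "128030" and "128361" share the prefix "128" of length 3; no pair shares a longer one.
Longest shared-prefix length: 3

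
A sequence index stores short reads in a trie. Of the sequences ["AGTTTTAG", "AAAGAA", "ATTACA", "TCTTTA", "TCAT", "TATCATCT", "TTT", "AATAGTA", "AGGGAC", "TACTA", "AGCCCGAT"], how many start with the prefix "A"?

6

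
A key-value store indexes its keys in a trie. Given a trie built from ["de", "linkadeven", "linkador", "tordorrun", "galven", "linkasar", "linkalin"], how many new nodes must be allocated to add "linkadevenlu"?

2

Walking "linkadevenlu" from the root, the first 10 characters ("linkadeven") follow existing edges; "l" is the first miss.
So 12 − 10 = 2 new nodes.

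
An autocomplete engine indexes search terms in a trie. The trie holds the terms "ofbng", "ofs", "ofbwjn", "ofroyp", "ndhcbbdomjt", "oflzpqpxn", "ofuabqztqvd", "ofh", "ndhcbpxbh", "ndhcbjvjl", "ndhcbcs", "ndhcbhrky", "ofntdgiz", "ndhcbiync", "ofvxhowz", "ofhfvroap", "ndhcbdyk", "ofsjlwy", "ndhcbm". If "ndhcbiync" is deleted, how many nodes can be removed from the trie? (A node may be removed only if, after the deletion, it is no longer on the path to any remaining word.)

4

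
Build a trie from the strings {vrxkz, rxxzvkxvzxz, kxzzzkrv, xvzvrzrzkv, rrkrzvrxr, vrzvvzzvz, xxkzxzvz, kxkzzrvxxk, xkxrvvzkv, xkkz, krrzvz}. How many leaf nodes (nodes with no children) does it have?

A leaf is a node with no children — equivalently, the end of a word that is not a proper prefix of any other stored word.
Those words: "krrzvz", "kxkzzrvxxk", "kxzzzkrv", "rrkrzvrxr", "rxxzvkxvzxz", "vrxkz", "vrzvvzzvz", "xkkz", "xkxrvvzkv", "xvzvrzrzkv", "xxkzxzvz"
Leaf count: 11

11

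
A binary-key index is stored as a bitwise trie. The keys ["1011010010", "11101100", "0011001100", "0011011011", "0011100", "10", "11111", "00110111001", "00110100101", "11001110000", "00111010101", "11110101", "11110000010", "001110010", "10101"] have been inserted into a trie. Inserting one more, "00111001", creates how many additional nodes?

0

Every character of "00111001" already lies on an existing path (it is a prefix of some stored word).
No new nodes are needed: 0.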